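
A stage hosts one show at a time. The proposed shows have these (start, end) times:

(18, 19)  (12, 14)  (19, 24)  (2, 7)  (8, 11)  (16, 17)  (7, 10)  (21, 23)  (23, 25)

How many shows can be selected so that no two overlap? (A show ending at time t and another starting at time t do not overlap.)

7

Order by finish time; keep every interval that doesn't clash with the previous kept one.
Sorted by end: (2,7)  (7,10)  (8,11)  (12,14)  (16,17)  (18,19)  (21,23)  (19,24)  (23,25)
take (2,7); take (7,10); take (12,14); take (16,17); take (18,19); take (21,23); take (23,25).
Selected 7 shows.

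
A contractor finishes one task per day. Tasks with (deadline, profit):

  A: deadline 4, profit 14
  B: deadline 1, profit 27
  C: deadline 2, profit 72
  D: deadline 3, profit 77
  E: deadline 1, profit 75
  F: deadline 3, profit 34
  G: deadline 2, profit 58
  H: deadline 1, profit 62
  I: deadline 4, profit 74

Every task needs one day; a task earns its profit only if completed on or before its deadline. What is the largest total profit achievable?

Sort by profit descending; place each in the latest free slot ≤ its deadline.
By profit: D(d3,77), E(d1,75), I(d4,74), C(d2,72), H(d1,62), G(d2,58), F(d3,34), B(d1,27), A(d4,14)
D→slot 3; E→slot 1; I→slot 4; C→slot 2; H skipped; G skipped; F skipped; B skipped; A skipped.
Profit = 75 + 72 + 77 + 74 = 298

298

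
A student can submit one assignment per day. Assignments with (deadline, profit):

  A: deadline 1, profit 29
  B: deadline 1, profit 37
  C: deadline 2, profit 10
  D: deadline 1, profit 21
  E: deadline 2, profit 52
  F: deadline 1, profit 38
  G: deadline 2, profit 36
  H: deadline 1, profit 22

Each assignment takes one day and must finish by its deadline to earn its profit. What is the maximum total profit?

Sort by profit descending; place each in the latest free slot ≤ its deadline.
By profit: E(d2,52), F(d1,38), B(d1,37), G(d2,36), A(d1,29), H(d1,22), D(d1,21), C(d2,10)
E→slot 2; F→slot 1; B skipped; G skipped; A skipped; H skipped; D skipped; C skipped.
Profit = 38 + 52 = 90

90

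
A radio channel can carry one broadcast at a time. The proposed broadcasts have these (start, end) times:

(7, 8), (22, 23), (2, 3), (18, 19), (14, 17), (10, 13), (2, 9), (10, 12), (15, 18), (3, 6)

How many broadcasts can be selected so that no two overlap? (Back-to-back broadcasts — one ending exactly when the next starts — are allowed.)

7

Greedy by earliest finish: after sorting by end time, pick each interval compatible with the last pick.
By end time: (2,3), (3,6), (7,8), (2,9), (10,12), (10,13), (14,17), (15,18), (18,19), (22,23).
Pick (2,3); next start ≥ 3 → (3,6); next start ≥ 6 → (7,8); next start ≥ 8 → (10,12); next start ≥ 12 → (14,17); next start ≥ 17 → (18,19); next start ≥ 19 → (22,23).
Selected 7 broadcasts.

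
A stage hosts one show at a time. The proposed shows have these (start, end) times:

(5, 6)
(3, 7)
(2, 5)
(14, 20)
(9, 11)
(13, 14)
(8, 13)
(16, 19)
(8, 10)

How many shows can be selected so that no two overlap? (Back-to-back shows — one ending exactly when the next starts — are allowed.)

By end time: (2,5), (5,6), (3,7), (8,10), (9,11), (8,13), (13,14), (16,19), (14,20).
Pick (2,5); next start ≥ 5 → (5,6); next start ≥ 6 → (8,10); next start ≥ 10 → (13,14); next start ≥ 14 → (16,19).
Selected 5 shows.

5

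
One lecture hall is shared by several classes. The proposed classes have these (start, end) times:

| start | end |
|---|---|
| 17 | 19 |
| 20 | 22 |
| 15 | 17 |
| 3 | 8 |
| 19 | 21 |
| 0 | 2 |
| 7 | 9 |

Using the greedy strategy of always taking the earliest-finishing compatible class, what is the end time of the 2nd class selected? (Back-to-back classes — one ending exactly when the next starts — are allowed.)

8

Order by finish time; keep every interval that doesn't clash with the previous kept one.
Sorted by end: (0,2)  (3,8)  (7,9)  (15,17)  (17,19)  (19,21)  (20,22)
take (0,2); take (3,8); skip (7,9); take (15,17); take (17,19); take (19,21); skip (20,22).
Selected: (0,2) (3,8) (15,17) (17,19) (19,21)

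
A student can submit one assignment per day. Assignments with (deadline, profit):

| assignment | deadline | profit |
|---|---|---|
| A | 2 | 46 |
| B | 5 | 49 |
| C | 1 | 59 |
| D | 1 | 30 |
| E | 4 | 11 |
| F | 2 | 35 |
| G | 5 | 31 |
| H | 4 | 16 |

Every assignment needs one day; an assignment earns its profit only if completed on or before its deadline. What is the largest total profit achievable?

Sort by profit descending; place each in the latest free slot ≤ its deadline.
By profit: C(d1,59), B(d5,49), A(d2,46), F(d2,35), G(d5,31), D(d1,30), H(d4,16), E(d4,11)
C→slot 1; B→slot 5; A→slot 2; F skipped; G→slot 4; D skipped; H→slot 3; E skipped.
Profit = 59 + 46 + 16 + 31 + 49 = 201

201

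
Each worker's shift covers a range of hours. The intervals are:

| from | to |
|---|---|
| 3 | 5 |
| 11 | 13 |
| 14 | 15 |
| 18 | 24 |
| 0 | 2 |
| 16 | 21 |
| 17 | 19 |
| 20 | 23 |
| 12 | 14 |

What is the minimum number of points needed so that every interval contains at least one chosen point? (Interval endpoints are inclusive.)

6

Process intervals by earliest right end; each time one isn't hit yet, stab at its right endpoint.
Sorted: [0,2] [3,5] [11,13] [12,14] [14,15] [17,19] [16,21] [20,23] [18,24]
{[0,2]} hit by 2; {[3,5]} hit by 5; {[11,13],[12,14]} hit by 13; {[14,15]} hit by 15; {[17,19],[16,21]} hit by 19; {[20,23],[18,24]} hit by 23.
Points: 2, 5, 13, 15, 19, 23 (6 total).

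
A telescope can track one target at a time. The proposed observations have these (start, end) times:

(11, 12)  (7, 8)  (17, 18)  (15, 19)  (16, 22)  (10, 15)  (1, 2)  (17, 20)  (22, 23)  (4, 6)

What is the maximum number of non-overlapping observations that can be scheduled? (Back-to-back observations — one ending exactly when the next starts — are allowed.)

Sorted by end: (1,2)  (4,6)  (7,8)  (11,12)  (10,15)  (17,18)  (15,19)  (17,20)  (16,22)  (22,23)
take (1,2); take (4,6); take (7,8); take (11,12); take (17,18); skip (17,20); take (22,23).
Selected 6 observations.

6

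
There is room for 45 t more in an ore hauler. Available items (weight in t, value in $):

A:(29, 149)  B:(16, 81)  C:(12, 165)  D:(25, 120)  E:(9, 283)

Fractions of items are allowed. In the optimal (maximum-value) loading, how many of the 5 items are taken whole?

2

Greedy by value/weight ratio, highest first.
Order: E (283/9=31.44) > C (165/12=13.75) > A (149/29=5.14) > B (81/16=5.06) > D (120/25=4.80)
Fill: take E (9 @ 283) → take C (12 @ 165) → take 24/29 of A → 123.31; 45/45 used.
2 item(s) taken whole; one partial (take 24/29 of A).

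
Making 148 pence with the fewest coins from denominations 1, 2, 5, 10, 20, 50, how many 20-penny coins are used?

2

148 − 2×50→48 − 2×20→8 − 1×5→3 − 1×2→1 − 1×1→0
Count of 20: 2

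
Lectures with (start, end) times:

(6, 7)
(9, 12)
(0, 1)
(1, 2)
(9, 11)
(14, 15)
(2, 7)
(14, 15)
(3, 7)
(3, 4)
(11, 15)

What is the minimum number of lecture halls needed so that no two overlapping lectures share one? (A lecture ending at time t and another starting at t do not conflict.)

3

The answer is the maximum number of intervals overlapping at any instant.
Events (time:±→running): 0:+→1 1:-→0 1:+→1 2:-→0 2:+→1 3:+→2 3:+→3 … peak 3.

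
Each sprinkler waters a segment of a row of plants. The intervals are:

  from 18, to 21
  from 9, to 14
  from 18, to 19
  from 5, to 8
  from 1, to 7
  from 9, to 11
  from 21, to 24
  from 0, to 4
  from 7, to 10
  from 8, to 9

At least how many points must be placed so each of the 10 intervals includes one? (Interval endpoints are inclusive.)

By right end: [0,4]  [1,7]  [5,8]  [8,9]  [7,10]  [9,11]  [9,14]  [18,19]  [18,21]  [21,24]
[0,4] uncovered → point at 4; [5,8] uncovered → point at 8; [9,11] uncovered → point at 11; [18,19] uncovered → point at 19; [21,24] uncovered → point at 24.
Points: 4, 8, 11, 19, 24 (5 total).

5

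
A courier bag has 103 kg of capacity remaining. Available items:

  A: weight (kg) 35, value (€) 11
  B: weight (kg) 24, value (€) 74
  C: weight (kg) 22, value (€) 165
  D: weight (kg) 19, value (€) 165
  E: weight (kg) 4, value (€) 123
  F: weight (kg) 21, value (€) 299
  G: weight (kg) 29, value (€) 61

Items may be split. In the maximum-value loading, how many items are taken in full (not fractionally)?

5

Ratios (sorted): E 30.75, F 14.24, D 8.68, C 7.50, B 3.08, G 2.10, A 0.31
take E (4 @ 123); take F (21 @ 299); take D (19 @ 165); take C (22 @ 165); take B (24 @ 74); take 13/29 of G → 27.34. Capacity used 103/103.
5 item(s) taken whole; one partial (take 13/29 of G).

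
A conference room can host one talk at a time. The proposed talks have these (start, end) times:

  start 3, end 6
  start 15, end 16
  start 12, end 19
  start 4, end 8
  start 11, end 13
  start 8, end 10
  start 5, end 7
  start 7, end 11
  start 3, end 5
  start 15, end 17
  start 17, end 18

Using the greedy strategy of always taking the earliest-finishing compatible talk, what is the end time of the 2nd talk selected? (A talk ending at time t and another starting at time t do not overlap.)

Sort by end time and greedily take each interval whose start is ≥ the last chosen end.
By end time: (3,5), (3,6), (5,7), (4,8), (8,10), (7,11), (11,13), (15,16), (15,17), (17,18), (12,19).
Pick (3,5); next start ≥ 5 → (5,7); next start ≥ 7 → (8,10); next start ≥ 10 → (11,13); next start ≥ 13 → (15,16); next start ≥ 16 → (17,18).
Selected: (3,5) (5,7) (8,10) (11,13) (15,16) (17,18)

7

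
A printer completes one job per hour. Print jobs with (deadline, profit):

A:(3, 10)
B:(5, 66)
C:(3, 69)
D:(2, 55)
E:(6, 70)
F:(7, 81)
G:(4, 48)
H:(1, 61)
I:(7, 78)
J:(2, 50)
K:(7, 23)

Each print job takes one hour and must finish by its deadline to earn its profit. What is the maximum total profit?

480

Take jobs in profit order; each goes to the latest open slot no later than its deadline.
By profit: F(d7,81), I(d7,78), E(d6,70), C(d3,69), B(d5,66), H(d1,61), D(d2,55), J(d2,50), G(d4,48), K(d7,23), A(d3,10)
F→slot 7; I→slot 6; E→slot 5; C→slot 3; B→slot 4; H→slot 1; D→slot 2; J skipped; G skipped; K skipped; A skipped.
Profit = 61 + 55 + 69 + 66 + 70 + 78 + 81 = 480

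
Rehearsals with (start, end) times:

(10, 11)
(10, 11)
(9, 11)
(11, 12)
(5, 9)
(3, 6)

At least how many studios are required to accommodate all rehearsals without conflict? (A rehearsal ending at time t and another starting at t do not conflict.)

3

The answer is the maximum number of intervals overlapping at any instant.
Events (time:±→running): 3:+→1 5:+→2 6:-→1 9:-→0 9:+→1 10:+→2 10:+→3 … peak 3.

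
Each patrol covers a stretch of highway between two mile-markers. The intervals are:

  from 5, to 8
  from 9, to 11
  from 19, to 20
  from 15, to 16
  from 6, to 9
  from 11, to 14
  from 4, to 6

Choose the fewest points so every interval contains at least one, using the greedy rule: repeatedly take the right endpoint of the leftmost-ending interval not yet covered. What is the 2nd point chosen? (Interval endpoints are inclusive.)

By right end: [4,6]  [5,8]  [6,9]  [9,11]  [11,14]  [15,16]  [19,20]
[4,6] uncovered → point at 6; [9,11] uncovered → point at 11; [15,16] uncovered → point at 16; [19,20] uncovered → point at 20.
Points: 6, 11, 16, 20 (4 total).

11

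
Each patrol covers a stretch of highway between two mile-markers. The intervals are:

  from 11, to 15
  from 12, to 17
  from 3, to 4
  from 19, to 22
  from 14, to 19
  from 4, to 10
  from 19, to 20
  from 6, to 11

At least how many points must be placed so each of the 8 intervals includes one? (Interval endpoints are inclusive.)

Process intervals by earliest right end; each time one isn't hit yet, stab at its right endpoint.
By right end: [3,4]  [4,10]  [6,11]  [11,15]  [12,17]  [14,19]  [19,20]  [19,22]
[3,4] uncovered → point at 4; [6,11] uncovered → point at 11; [12,17] uncovered → point at 17; [19,20] uncovered → point at 20.
Points: 4, 11, 17, 20 (4 total).

4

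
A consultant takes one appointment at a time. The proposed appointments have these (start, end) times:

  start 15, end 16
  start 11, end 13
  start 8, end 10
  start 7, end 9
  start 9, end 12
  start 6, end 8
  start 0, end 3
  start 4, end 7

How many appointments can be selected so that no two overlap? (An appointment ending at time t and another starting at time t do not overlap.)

Sort by end time and greedily take each interval whose start is ≥ the last chosen end.
Sorted by end: (0,3)  (4,7)  (6,8)  (7,9)  (8,10)  (9,12)  (11,13)  (15,16)
take (0,3); take (4,7); skip (6,8); take (7,9); take (9,12); take (15,16).
Selected 5 appointments.

5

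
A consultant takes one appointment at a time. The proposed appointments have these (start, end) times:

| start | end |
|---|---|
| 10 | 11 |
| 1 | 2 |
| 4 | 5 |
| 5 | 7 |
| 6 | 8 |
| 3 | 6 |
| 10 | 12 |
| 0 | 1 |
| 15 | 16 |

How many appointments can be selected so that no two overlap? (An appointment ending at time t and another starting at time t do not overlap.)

Sort by end time and greedily take each interval whose start is ≥ the last chosen end.
Sorted by end: (0,1)  (1,2)  (4,5)  (3,6)  (5,7)  (6,8)  (10,11)  (10,12)  (15,16)
take (0,1); take (1,2); take (4,5); skip (3,6); take (5,7); take (10,11); skip (10,12); take (15,16).
Selected 6 appointments.

6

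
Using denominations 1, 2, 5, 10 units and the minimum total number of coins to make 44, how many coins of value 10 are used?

Use the largest denomination that fits, subtract, and repeat.
44 = 4×10 + 2×2
Count of 10: 4

4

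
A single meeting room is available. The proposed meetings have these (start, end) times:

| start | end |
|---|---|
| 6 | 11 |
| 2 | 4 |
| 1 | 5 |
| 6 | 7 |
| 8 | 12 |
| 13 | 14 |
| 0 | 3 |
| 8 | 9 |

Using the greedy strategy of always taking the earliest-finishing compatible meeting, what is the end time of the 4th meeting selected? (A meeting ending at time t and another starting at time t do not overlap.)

Order by finish time; keep every interval that doesn't clash with the previous kept one.
Sorted by end: (0,3)  (2,4)  (1,5)  (6,7)  (8,9)  (6,11)  (8,12)  (13,14)
take (0,3); skip (1,5); take (6,7); take (8,9); take (13,14).
Selected: (0,3) (6,7) (8,9) (13,14)

14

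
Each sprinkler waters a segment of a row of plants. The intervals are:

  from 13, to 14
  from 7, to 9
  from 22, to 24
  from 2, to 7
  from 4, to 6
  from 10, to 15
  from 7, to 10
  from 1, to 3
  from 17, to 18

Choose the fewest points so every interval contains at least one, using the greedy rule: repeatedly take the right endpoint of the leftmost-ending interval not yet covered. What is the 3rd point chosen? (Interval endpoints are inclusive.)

Sort by right endpoint; whenever an interval is uncovered, place a point at its right end.
By right end: [1,3]  [4,6]  [2,7]  [7,9]  [7,10]  [13,14]  [10,15]  [17,18]  [22,24]
[1,3] uncovered → point at 3; [4,6] uncovered → point at 6; [7,9] uncovered → point at 9; [13,14] uncovered → point at 14; [17,18] uncovered → point at 18; [22,24] uncovered → point at 24.
Points: 3, 6, 9, 14, 18, 24 (6 total).

9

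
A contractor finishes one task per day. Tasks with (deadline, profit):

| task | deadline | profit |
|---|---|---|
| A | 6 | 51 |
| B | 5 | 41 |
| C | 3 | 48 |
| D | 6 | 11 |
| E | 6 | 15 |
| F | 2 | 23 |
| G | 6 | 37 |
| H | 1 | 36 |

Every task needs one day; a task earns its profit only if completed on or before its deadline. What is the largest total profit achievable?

236

Sort by profit descending; place each in the latest free slot ≤ its deadline.
By profit: A(d6,51), C(d3,48), B(d5,41), G(d6,37), H(d1,36), F(d2,23), E(d6,15), D(d6,11)
A→slot 6; C→slot 3; B→slot 5; G→slot 4; H→slot 1; F→slot 2; E skipped; D skipped.
Profit = 36 + 23 + 48 + 37 + 41 + 51 = 236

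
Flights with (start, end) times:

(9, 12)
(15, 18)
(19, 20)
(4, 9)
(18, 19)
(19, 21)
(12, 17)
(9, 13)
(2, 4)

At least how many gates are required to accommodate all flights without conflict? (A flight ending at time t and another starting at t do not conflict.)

The answer is the maximum number of intervals overlapping at any instant.
starts: [2, 4, 9, 9, 12, 15, 18, 19, 19]
ends:   [4, 9, 12, 13, 17, 18, 19, 20, 21]
s2→1 e4→0 s4→1 e9→0 s9→1 s9→2  — peak 2.

2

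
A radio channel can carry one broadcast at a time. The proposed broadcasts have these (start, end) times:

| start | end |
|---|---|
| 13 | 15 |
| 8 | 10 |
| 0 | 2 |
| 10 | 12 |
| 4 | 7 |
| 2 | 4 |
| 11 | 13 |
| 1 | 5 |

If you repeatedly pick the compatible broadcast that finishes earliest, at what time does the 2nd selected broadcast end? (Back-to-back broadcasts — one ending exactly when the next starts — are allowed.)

Greedy by earliest finish: after sorting by end time, pick each interval compatible with the last pick.
By end time: (0,2), (2,4), (1,5), (4,7), (8,10), (10,12), (11,13), (13,15).
Pick (0,2); next start ≥ 2 → (2,4); next start ≥ 4 → (4,7); next start ≥ 7 → (8,10); next start ≥ 10 → (10,12); next start ≥ 12 → (13,15).
Selected: (0,2) (2,4) (4,7) (8,10) (10,12) (13,15)

4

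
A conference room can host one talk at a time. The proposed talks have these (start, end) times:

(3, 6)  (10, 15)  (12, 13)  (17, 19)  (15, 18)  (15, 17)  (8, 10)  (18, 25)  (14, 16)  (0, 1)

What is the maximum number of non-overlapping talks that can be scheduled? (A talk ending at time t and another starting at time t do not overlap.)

Sorted by end: (0,1)  (3,6)  (8,10)  (12,13)  (10,15)  (14,16)  (15,17)  (15,18)  (17,19)  (18,25)
take (0,1); take (3,6); take (8,10); take (12,13); take (14,16); take (17,19).
Selected 6 talks.

6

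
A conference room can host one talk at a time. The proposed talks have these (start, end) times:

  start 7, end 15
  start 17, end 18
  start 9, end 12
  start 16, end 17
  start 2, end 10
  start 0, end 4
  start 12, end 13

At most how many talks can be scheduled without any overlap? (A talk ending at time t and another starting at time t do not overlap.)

Sorted by end: (0,4)  (2,10)  (9,12)  (12,13)  (7,15)  (16,17)  (17,18)
take (0,4); skip (2,10); take (9,12); take (12,13); skip (7,15); take (16,17); take (17,18).
Selected 5 talks.

5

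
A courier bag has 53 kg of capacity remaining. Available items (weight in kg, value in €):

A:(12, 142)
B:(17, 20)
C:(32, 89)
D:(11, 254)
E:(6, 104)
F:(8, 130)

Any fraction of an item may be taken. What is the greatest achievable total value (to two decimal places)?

674.50

Greedy by value/weight ratio, highest first.
Ratios (sorted): D 23.09, E 17.33, F 16.25, A 11.83, C 2.78, B 1.18
take D (11 @ 254); take E (6 @ 104); take F (8 @ 130); take A (12 @ 142); take 16/32 of C → 44.50. Capacity used 53/53.
Total value = 674.50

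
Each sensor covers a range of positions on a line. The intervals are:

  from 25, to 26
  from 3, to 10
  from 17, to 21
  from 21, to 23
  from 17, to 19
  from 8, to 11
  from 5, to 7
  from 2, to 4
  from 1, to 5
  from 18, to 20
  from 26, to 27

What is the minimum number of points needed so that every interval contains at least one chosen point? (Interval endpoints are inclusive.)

6

Sorted: [2,4] [1,5] [5,7] [3,10] [8,11] [17,19] [18,20] [17,21] [21,23] [25,26] [26,27]
{[2,4],[1,5]} hit by 4; {[5,7],[3,10]} hit by 7; {[8,11]} hit by 11; {[17,19],[18,20],[17,21]} hit by 19; {[21,23]} hit by 23; {[25,26],[26,27]} hit by 26.
Points: 4, 7, 11, 19, 23, 26 (6 total).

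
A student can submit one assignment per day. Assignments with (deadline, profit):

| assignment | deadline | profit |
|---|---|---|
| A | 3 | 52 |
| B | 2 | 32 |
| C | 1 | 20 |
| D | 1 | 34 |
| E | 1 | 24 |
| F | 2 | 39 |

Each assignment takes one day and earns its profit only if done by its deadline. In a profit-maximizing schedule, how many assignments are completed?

By profit: A(d3,52), F(d2,39), D(d1,34), B(d2,32), E(d1,24), C(d1,20)
A→slot 3; F→slot 2; D→slot 1; B skipped; E skipped; C skipped.
3 of 6 scheduled.

3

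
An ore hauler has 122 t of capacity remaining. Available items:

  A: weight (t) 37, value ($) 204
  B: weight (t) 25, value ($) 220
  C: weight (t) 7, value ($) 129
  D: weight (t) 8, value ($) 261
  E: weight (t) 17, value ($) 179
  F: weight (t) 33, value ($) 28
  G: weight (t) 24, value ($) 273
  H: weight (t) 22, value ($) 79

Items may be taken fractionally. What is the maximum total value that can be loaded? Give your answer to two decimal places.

1280.36

Order: D (261/8=32.62) > C (129/7=18.43) > G (273/24=11.38) > E (179/17=10.53) > B (220/25=8.80) > A (204/37=5.51) > H (79/22=3.59) > F (28/33=0.85)
Fill: take D (8 @ 261) → take C (7 @ 129) → take G (24 @ 273) → take E (17 @ 179) → take B (25 @ 220) → take A (37 @ 204) → take 4/22 of H → 14.36; 122/122 used.
Total value = 1280.36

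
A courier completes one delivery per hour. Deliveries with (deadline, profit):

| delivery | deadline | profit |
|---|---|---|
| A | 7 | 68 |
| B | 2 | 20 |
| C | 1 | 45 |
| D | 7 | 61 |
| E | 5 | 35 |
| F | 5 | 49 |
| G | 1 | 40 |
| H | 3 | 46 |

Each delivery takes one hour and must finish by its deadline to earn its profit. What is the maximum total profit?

Profit order: A=68 D=61 F=49 H=46 C=45 G=40 E=35 B=20
Assign: A→slot 7, D→slot 6, F→slot 5, H→slot 3, C→slot 1, G skipped, E→slot 4, B→slot 2.
Slots: [1:C] [2:B] [3:H] [4:E] [5:F] [6:D] [7:A]
Profit = 45 + 20 + 46 + 35 + 49 + 61 + 68 = 324

324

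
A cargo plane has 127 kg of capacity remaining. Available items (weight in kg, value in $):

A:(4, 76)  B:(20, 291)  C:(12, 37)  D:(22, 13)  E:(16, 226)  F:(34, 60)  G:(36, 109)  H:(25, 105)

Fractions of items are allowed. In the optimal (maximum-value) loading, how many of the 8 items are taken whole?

6

Ratios (sorted): A 19.00, B 14.55, E 14.12, H 4.20, C 3.08, G 3.03, F 1.76, D 0.59
take A (4 @ 76); take B (20 @ 291); take E (16 @ 226); take H (25 @ 105); take C (12 @ 37); take G (36 @ 109); take 14/34 of F → 24.71. Capacity used 127/127.
6 item(s) taken whole; one partial (take 14/34 of F).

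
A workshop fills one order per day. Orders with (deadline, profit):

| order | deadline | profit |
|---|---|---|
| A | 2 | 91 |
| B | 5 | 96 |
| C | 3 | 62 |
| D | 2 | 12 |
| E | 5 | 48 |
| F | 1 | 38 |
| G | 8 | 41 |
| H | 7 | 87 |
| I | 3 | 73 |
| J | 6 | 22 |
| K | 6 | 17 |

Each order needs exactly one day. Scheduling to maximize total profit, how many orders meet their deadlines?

8

Take jobs in profit order; each goes to the latest open slot no later than its deadline.
Profit order: B=96 A=91 H=87 I=73 C=62 E=48 G=41 F=38 J=22 K=17 D=12
Assign: B→slot 5, A→slot 2, H→slot 7, I→slot 3, C→slot 1, E→slot 4, G→slot 8, F skipped, J→slot 6, K skipped, D skipped.
Slots: [1:C] [2:A] [3:I] [4:E] [5:B] [6:J] [7:H] [8:G]
8 of 11 scheduled.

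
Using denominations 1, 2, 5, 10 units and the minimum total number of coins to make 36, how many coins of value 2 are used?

Greedy: take as many of the largest coin as possible, then repeat with the remainder.
36 = 3×10 + 1×5 + 1×1
Count of 2: 0

0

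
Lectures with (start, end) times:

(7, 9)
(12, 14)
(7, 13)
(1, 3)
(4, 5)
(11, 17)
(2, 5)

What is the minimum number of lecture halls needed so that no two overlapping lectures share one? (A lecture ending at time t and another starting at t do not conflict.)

3

The answer is the maximum number of intervals overlapping at any instant.
Events (time:±→running): 1:+→1 2:+→2 3:-→1 4:+→2 5:-→1 5:-→0 7:+→1 7:+→2 9:-→1 11:+→2 12:+→3 … peak 3.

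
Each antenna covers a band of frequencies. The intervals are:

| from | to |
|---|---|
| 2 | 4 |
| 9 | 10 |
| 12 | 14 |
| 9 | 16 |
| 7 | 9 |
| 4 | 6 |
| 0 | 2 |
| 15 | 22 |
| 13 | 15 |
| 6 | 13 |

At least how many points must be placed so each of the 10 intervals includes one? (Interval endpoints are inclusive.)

5

Process intervals by earliest right end; each time one isn't hit yet, stab at its right endpoint.
By right end: [0,2]  [2,4]  [4,6]  [7,9]  [9,10]  [6,13]  [12,14]  [13,15]  [9,16]  [15,22]
[0,2] uncovered → point at 2; [4,6] uncovered → point at 6; [7,9] uncovered → point at 9; [12,14] uncovered → point at 14; [15,22] uncovered → point at 22.
Points: 2, 6, 9, 14, 22 (5 total).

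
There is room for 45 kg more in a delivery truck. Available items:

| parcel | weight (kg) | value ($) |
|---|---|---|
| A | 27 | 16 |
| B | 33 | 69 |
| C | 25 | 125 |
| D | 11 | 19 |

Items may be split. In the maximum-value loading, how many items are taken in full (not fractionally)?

1

Ratios (sorted): C 5.00, B 2.09, D 1.73, A 0.59
take C (25 @ 125); take 20/33 of B → 41.82. Capacity used 45/45.
1 item(s) taken whole; one partial (take 20/33 of B).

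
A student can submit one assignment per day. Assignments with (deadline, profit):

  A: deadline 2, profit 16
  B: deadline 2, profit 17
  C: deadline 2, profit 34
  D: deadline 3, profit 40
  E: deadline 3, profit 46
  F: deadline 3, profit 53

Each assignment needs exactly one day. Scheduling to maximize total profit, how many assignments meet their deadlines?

3

Sort by profit descending; place each in the latest free slot ≤ its deadline.
By profit: F(d3,53), E(d3,46), D(d3,40), C(d2,34), B(d2,17), A(d2,16)
F→slot 3; E→slot 2; D→slot 1; C skipped; B skipped; A skipped.
3 of 6 scheduled.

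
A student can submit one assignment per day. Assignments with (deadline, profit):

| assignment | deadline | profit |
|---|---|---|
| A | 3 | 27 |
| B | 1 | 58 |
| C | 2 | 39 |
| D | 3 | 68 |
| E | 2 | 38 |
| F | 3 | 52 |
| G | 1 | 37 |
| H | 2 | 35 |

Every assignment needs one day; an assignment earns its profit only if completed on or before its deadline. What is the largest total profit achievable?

By profit: D(d3,68), B(d1,58), F(d3,52), C(d2,39), E(d2,38), G(d1,37), H(d2,35), A(d3,27)
D→slot 3; B→slot 1; F→slot 2; C skipped; E skipped; G skipped; H skipped; A skipped.
Profit = 58 + 52 + 68 = 178

178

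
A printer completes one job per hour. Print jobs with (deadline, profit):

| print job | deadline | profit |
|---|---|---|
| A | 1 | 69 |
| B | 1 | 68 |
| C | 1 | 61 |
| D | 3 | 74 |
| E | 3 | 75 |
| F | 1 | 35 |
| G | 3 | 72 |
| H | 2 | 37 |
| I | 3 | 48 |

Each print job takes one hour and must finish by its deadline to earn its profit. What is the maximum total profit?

Sort by profit descending; place each in the latest free slot ≤ its deadline.
By profit: E(d3,75), D(d3,74), G(d3,72), A(d1,69), B(d1,68), C(d1,61), I(d3,48), H(d2,37), F(d1,35)
E→slot 3; D→slot 2; G→slot 1; A skipped; B skipped; C skipped; I skipped; H skipped; F skipped.
Profit = 72 + 74 + 75 = 221

221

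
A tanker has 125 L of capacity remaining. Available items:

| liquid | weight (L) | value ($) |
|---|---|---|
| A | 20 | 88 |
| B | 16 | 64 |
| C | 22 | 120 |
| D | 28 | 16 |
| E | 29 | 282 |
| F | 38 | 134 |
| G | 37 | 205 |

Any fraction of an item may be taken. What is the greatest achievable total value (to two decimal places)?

762.53

Greedy by value/weight ratio, highest first.
Ratios (sorted): E 9.72, G 5.54, C 5.45, A 4.40, B 4.00, F 3.53, D 0.57
take E (29 @ 282); take G (37 @ 205); take C (22 @ 120); take A (20 @ 88); take B (16 @ 64); take 1/38 of F → 3.53. Capacity used 125/125.
Total value = 762.53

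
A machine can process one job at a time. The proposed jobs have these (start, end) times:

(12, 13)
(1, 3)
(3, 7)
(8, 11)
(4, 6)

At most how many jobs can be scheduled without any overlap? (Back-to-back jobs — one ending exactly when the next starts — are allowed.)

4

By end time: (1,3), (4,6), (3,7), (8,11), (12,13).
Pick (1,3); next start ≥ 3 → (4,6); next start ≥ 6 → (8,11); next start ≥ 11 → (12,13).
Selected 4 jobs.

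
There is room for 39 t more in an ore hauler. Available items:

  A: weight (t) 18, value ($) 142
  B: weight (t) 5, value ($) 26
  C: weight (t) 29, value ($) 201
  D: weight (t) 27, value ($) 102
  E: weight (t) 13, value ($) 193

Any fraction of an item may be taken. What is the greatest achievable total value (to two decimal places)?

Greedy by value/weight ratio, highest first.
Order: E (193/13=14.85) > A (142/18=7.89) > C (201/29=6.93) > B (26/5=5.20) > D (102/27=3.78)
Fill: take E (13 @ 193) → take A (18 @ 142) → take 8/29 of C → 55.45; 39/39 used.
Total value = 390.45

390.45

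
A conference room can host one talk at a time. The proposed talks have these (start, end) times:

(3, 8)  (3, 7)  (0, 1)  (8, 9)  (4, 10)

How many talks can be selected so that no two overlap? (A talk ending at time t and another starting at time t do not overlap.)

3

By end time: (0,1), (3,7), (3,8), (8,9), (4,10).
Pick (0,1); next start ≥ 1 → (3,7); next start ≥ 7 → (8,9).
Selected 3 talks.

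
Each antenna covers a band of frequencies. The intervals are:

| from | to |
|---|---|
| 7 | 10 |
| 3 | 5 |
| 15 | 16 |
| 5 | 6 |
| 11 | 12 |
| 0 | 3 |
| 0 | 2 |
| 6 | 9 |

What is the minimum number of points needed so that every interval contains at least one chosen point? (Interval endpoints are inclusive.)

5

Process intervals by earliest right end; each time one isn't hit yet, stab at its right endpoint.
Sorted: [0,2] [0,3] [3,5] [5,6] [6,9] [7,10] [11,12] [15,16]
{[0,2],[0,3]} hit by 2; {[3,5],[5,6]} hit by 5; {[6,9],[7,10]} hit by 9; {[11,12]} hit by 12; {[15,16]} hit by 16.
Points: 2, 5, 9, 12, 16 (5 total).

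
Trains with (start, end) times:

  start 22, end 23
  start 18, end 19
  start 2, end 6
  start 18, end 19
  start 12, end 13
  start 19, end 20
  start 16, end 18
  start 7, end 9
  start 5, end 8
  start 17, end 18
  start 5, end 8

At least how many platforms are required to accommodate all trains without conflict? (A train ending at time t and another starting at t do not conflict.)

The answer is the maximum number of intervals overlapping at any instant.
Events (time:±→running): 2:+→1 5:+→2 5:+→3 … peak 3.

3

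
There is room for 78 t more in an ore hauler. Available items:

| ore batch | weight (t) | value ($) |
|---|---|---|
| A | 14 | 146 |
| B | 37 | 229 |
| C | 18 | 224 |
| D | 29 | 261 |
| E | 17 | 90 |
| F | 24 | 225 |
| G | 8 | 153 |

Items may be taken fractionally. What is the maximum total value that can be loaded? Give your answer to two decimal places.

874.00

Sort by value per unit weight and fill in that order.
Ratios (sorted): G 19.12, C 12.44, A 10.43, F 9.38, D 9.00, B 6.19, E 5.29
take G (8 @ 153); take C (18 @ 224); take A (14 @ 146); take F (24 @ 225); take 14/29 of D → 126.00. Capacity used 78/78.
Total value = 874.00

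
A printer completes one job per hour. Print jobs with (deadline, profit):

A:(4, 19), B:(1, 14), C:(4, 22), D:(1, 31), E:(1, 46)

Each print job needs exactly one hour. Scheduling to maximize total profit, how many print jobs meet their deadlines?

By profit: E(d1,46), D(d1,31), C(d4,22), A(d4,19), B(d1,14)
E→slot 1; D skipped; C→slot 4; A→slot 3; B skipped.
3 of 5 scheduled.

3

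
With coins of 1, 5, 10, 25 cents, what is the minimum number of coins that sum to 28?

Greedy: take as many of the largest coin as possible, then repeat with the remainder.
28 − 1×25→3 − 3×1→0
Total coins = 1 + 3 = 4

4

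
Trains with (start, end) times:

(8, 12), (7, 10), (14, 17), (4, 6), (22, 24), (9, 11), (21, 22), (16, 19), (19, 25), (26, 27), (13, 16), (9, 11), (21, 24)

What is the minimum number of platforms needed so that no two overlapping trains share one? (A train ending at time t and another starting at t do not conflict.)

4

Events (time:±→running): 4:+→1 6:-→0 7:+→1 8:+→2 9:+→3 9:+→4 … peak 4.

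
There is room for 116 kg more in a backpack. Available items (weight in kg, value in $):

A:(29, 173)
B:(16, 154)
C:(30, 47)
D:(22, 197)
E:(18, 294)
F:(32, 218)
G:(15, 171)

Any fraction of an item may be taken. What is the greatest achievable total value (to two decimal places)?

Ratios (sorted): E 16.33, G 11.40, B 9.62, D 8.95, F 6.81, A 5.97, C 1.57
take E (18 @ 294); take G (15 @ 171); take B (16 @ 154); take D (22 @ 197); take F (32 @ 218); take 13/29 of A → 77.55. Capacity used 116/116.
Total value = 1111.55

1111.55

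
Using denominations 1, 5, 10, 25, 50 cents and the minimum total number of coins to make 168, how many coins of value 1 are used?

3

168 = 3×50 + 1×10 + 1×5 + 3×1
Count of 1: 3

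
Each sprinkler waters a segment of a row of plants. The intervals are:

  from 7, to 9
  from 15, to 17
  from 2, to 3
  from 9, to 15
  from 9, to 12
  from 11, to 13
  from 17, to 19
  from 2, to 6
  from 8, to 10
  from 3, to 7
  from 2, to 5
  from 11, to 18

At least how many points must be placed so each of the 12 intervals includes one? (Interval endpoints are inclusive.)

4

Process intervals by earliest right end; each time one isn't hit yet, stab at its right endpoint.
By right end: [2,3]  [2,5]  [2,6]  [3,7]  [7,9]  [8,10]  [9,12]  [11,13]  [9,15]  [15,17]  [11,18]  [17,19]
[2,3] uncovered → point at 3; [7,9] uncovered → point at 9; [11,13] uncovered → point at 13; [15,17] uncovered → point at 17.
Points: 3, 9, 13, 17 (4 total).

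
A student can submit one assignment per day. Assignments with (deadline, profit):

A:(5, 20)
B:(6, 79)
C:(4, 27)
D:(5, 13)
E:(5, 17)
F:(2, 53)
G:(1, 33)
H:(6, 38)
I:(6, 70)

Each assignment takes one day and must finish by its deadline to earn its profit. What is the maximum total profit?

300

Take jobs in profit order; each goes to the latest open slot no later than its deadline.
By profit: B(d6,79), I(d6,70), F(d2,53), H(d6,38), G(d1,33), C(d4,27), A(d5,20), E(d5,17), D(d5,13)
B→slot 6; I→slot 5; F→slot 2; H→slot 4; G→slot 1; C→slot 3; A skipped; E skipped; D skipped.
Profit = 33 + 53 + 27 + 38 + 70 + 79 = 300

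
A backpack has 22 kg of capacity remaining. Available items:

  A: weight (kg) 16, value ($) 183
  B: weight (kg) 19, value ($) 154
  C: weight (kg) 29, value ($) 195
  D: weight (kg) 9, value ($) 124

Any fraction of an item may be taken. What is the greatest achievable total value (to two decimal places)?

Order: D (124/9=13.78) > A (183/16=11.44) > B (154/19=8.11) > C (195/29=6.72)
Fill: take D (9 @ 124) → take 13/16 of A → 148.69; 22/22 used.
Total value = 272.69

272.69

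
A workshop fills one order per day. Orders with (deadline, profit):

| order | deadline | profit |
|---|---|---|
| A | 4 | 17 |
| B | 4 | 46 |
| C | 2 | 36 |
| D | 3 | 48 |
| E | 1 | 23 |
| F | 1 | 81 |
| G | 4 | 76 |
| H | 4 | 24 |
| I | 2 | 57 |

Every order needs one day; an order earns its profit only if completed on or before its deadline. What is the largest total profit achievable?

Take jobs in profit order; each goes to the latest open slot no later than its deadline.
Profit order: F=81 G=76 I=57 D=48 B=46 C=36 H=24 E=23 A=17
Assign: F→slot 1, G→slot 4, I→slot 2, D→slot 3, B skipped, C skipped, H skipped, E skipped, A skipped.
Slots: [1:F] [2:I] [3:D] [4:G]
Profit = 81 + 57 + 48 + 76 = 262

262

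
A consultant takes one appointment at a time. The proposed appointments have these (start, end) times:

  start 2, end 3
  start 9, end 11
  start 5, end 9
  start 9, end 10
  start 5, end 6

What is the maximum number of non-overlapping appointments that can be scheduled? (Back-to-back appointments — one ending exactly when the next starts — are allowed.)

Greedy by earliest finish: after sorting by end time, pick each interval compatible with the last pick.
Sorted by end: (2,3)  (5,6)  (5,9)  (9,10)  (9,11)
take (2,3); take (5,6); take (9,10).
Selected 3 appointments.

3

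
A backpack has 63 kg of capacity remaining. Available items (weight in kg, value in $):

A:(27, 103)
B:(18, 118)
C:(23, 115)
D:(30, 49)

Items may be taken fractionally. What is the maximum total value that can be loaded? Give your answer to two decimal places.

Sort by value per unit weight and fill in that order.
Order: B (118/18=6.56) > C (115/23=5.00) > A (103/27=3.81) > D (49/30=1.63)
Fill: take B (18 @ 118) → take C (23 @ 115) → take 22/27 of A → 83.93; 63/63 used.
Total value = 316.93

316.93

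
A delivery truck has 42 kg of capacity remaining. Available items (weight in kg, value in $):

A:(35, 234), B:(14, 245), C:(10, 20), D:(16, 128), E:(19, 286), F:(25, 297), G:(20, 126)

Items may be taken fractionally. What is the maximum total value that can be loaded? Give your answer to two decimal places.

Order: B (245/14=17.50) > E (286/19=15.05) > F (297/25=11.88) > D (128/16=8.00) > A (234/35=6.69) > G (126/20=6.30) > C (20/10=2.00)
Fill: take B (14 @ 245) → take E (19 @ 286) → take 9/25 of F → 106.92; 42/42 used.
Total value = 637.92

637.92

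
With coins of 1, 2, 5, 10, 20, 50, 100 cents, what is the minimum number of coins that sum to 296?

Use the largest denomination that fits, subtract, and repeat.
296 = 2×100 + 1×50 + 2×20 + 1×5 + 1×1
Total coins = 2 + 1 + 2 + 1 + 1 = 7

7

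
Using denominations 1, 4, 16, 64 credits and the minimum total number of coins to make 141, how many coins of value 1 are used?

1

Greedy: take as many of the largest coin as possible, then repeat with the remainder.
141 = 2×64 + 3×4 + 1×1
Count of 1: 1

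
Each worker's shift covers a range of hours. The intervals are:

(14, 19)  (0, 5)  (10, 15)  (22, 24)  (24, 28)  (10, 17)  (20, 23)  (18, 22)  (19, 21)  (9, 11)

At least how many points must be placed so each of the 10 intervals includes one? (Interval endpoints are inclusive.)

By right end: [0,5]  [9,11]  [10,15]  [10,17]  [14,19]  [19,21]  [18,22]  [20,23]  [22,24]  [24,28]
[0,5] uncovered → point at 5; [9,11] uncovered → point at 11; [14,19] uncovered → point at 19; [20,23] uncovered → point at 23; [24,28] uncovered → point at 28.
Points: 5, 11, 19, 23, 28 (5 total).

5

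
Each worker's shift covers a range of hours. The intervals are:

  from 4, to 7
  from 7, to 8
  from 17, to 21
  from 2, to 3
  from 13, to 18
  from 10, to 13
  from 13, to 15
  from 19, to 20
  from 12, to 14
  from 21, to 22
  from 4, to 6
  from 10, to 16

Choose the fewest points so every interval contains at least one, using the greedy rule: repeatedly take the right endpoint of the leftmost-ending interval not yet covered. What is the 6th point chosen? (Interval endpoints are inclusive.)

22

Sorted: [2,3] [4,6] [4,7] [7,8] [10,13] [12,14] [13,15] [10,16] [13,18] [19,20] [17,21] [21,22]
{[2,3]} hit by 3; {[4,6],[4,7]} hit by 6; {[7,8]} hit by 8; {[10,13],[12,14],[13,15],[10,16],[13,18]} hit by 13; {[19,20],[17,21]} hit by 20; {[21,22]} hit by 22.
Points: 3, 6, 8, 13, 20, 22 (6 total).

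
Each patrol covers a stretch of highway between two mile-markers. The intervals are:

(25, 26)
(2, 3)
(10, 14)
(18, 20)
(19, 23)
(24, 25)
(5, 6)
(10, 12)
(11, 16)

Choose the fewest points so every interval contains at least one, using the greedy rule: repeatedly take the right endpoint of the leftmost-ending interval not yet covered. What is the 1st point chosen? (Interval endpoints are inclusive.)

Process intervals by earliest right end; each time one isn't hit yet, stab at its right endpoint.
By right end: [2,3]  [5,6]  [10,12]  [10,14]  [11,16]  [18,20]  [19,23]  [24,25]  [25,26]
[2,3] uncovered → point at 3; [5,6] uncovered → point at 6; [10,12] uncovered → point at 12; [18,20] uncovered → point at 20; [24,25] uncovered → point at 25.
Points: 3, 6, 12, 20, 25 (5 total).

3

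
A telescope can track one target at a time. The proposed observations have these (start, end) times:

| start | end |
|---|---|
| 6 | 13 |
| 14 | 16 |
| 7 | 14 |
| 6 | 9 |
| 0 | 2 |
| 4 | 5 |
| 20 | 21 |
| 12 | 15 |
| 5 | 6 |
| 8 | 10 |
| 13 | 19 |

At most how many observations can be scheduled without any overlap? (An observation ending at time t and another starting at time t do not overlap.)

By end time: (0,2), (4,5), (5,6), (6,9), (8,10), (6,13), (7,14), (12,15), (14,16), (13,19), (20,21).
Pick (0,2); next start ≥ 2 → (4,5); next start ≥ 5 → (5,6); next start ≥ 6 → (6,9); next start ≥ 9 → (12,15); next start ≥ 15 → (20,21).
Selected 6 observations.

6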